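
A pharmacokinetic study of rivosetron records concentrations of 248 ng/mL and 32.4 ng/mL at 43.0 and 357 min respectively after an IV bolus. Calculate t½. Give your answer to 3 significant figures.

107 minutes

k = ln(C₁/C₂) / (t₂ − t₁) = ln(248/32.4) / (357 − 43.0)
  = 2.035 / 314.0 = 0.006482 min⁻¹
t½ = ln 2 / k = ln 2 / 0.006482 ≈ 107 minutes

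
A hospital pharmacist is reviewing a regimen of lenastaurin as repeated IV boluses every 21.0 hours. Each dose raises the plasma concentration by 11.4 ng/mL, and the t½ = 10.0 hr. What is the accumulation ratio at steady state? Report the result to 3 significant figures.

k = ln 2 / 10.0 = 0.06931 hr⁻¹
Fraction remaining after one interval: e^(−kτ) = e^(−0.06931 × 21.0) = 0.2333
R = 1 / (1 − 0.2333) = 1 / 0.7667 ≈ 1.30

1.30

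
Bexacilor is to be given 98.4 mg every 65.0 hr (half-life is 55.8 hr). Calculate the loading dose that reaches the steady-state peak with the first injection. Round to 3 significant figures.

k = ln 2 / 55.8 = 0.01242 hr⁻¹
Accumulation ratio R = 1 / (1 − e^(−kτ)) = 1 / (1 − e^(−0.01242×65.0)) = 1 / (1 − 0.4460) = 1.805
Loading dose = maintenance dose × R = 98.4 × 1.805 ≈ 178 mg

178 mg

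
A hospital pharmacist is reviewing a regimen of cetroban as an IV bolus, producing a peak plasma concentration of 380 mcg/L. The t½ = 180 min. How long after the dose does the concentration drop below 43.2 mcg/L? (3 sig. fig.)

k = ln 2 / 180 = 0.003851 min⁻¹
C(t) = C₀ e^(−kt)  ⇒  t = ln(C₀/C) / k
t = ln(380/43.2) / 0.003851 = 2.174 / 0.003851 ≈ 565 minutes

565 minutes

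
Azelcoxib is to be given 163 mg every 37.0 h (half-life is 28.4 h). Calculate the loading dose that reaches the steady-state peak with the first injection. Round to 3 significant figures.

274 mg

k = ln 2 / 28.4 = 0.02441 h⁻¹
Accumulation ratio R = 1 / (1 − e^(−kτ)) = 1 / (1 − e^(−0.02441×37.0)) = 1 / (1 − 0.4053) = 1.682
Loading dose = maintenance dose × R = 163 × 1.682 ≈ 274 mg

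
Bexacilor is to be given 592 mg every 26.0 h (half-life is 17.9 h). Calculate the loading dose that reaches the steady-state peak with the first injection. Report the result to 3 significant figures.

933 mg

k = ln 2 / 17.9 = 0.03872 h⁻¹
Accumulation ratio R = 1 / (1 − e^(−kτ)) = 1 / (1 − e^(−0.03872×26.0)) = 1 / (1 − 0.3654) = 1.576
Loading dose = maintenance dose × R = 592 × 1.576 ≈ 933 mg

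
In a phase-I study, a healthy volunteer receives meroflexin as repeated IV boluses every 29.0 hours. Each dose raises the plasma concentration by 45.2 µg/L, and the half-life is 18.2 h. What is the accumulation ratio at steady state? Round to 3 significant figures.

k = ln 2 / 18.2 = 0.03809 h⁻¹
Fraction remaining after one interval: e^(−kτ) = e^(−0.03809 × 29.0) = 0.3314
R = 1 / (1 − 0.3314) = 1 / 0.6686 ≈ 1.50

1.50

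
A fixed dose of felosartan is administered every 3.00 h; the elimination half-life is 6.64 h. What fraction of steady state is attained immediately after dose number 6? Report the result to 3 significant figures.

0.847

k = ln 2 / 6.64 = 0.1044 h⁻¹
f_n = 1 − e^(−nkτ) = 1 − e^(−6 × 0.1044 × 3.00) = 1 − e^(−1.879) = 1 − 0.1527 ≈ 0.847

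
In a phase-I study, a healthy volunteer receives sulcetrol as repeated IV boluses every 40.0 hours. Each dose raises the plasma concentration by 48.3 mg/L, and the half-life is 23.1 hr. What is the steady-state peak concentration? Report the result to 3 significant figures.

k = ln 2 / 23.1 = 0.03001 hr⁻¹
Fraction remaining after one interval: e^(−kτ) = e^(−0.03001 × 40.0) = 0.3011
R = 1 / (1 − 0.3011) = 1.431
Css,max = 48.3 × 1.431 ≈ 69.1 mg/L

69.1 mg/L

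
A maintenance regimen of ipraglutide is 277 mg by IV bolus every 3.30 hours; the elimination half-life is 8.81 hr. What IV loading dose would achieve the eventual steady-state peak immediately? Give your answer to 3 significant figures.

k = ln 2 / 8.81 = 0.07868 hr⁻¹
Accumulation ratio R = 1 / (1 − e^(−kτ)) = 1 / (1 − e^(−0.07868×3.30)) = 1 / (1 − 0.7713) = 4.373
Loading dose = maintenance dose × R = 277 × 4.373 ≈ 1210 mg

1210 mg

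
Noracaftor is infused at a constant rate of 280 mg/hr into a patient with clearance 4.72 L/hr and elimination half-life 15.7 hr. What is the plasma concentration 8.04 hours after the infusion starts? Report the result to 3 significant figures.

Css = rate / CL = 280 / 4.72 = 59.32 mg/L
k = ln 2 / 15.7 = 0.04415 hr⁻¹
C(t) = Css (1 − e^(−kt)) = 59.32 × (1 − e^(−0.3550)) = 59.32 × 0.2988 ≈ 17.7 mg/L

17.7 mg/L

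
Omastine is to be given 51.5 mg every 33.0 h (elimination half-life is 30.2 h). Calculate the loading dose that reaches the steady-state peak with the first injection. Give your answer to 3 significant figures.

k = ln 2 / 30.2 = 0.02295 h⁻¹
Accumulation ratio R = 1 / (1 − e^(−kτ)) = 1 / (1 − e^(−0.02295×33.0)) = 1 / (1 − 0.4689) = 1.883
Loading dose = maintenance dose × R = 51.5 × 1.883 ≈ 97.0 mg

97.0 mg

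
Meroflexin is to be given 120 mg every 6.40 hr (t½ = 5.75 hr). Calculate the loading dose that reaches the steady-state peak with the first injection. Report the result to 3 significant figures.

k = ln 2 / 5.75 = 0.1205 hr⁻¹
Accumulation ratio R = 1 / (1 − e^(−kτ)) = 1 / (1 − e^(−0.1205×6.40)) = 1 / (1 − 0.4623) = 1.860
Loading dose = maintenance dose × R = 120 × 1.860 ≈ 223 mg

223 mg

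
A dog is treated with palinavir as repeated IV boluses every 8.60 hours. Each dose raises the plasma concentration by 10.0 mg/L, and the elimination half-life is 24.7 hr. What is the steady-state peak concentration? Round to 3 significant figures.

46.6 mg/L

k = ln 2 / 24.7 = 0.02806 hr⁻¹
Fraction remaining after one interval: e^(−kτ) = e^(−0.02806 × 8.60) = 0.7856
R = 1 / (1 − 0.7856) = 4.664
Css,max = 10.0 × 4.664 ≈ 46.6 mg/L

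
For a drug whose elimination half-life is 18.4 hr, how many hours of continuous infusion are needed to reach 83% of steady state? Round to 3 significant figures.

k = ln 2 / 18.4 = 0.03767 hr⁻¹
f = 1 − e^(−kt)  ⇒  t = −ln(1 − f) / k
t = −ln(1 − 0.83) / 0.03767 = 1.772 / 0.03767 ≈ 47.0 hours

47.0 hours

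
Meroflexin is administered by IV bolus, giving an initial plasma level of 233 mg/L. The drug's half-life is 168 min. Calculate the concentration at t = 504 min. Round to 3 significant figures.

k = ln 2 / 168 = 0.004126 min⁻¹
C(t) = C₀ e^(−kt) = 233 × e^(−0.004126 × 504) = 233 × e^(−2.079) = 233 × 0.1250 ≈ 29.1 mg/L

29.1 mg/L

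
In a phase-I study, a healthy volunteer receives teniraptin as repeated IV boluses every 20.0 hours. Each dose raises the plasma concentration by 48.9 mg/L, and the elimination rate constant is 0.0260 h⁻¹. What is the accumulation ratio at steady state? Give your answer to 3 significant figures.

Fraction remaining after one interval: e^(−kτ) = e^(−0.02600 × 20.0) = 0.5945
R = 1 / (1 − 0.5945) = 1 / 0.4055 ≈ 2.47

2.47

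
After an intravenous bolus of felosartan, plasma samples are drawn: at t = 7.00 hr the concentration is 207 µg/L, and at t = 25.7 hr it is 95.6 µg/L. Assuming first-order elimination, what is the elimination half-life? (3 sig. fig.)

k = ln(C₁/C₂) / (t₂ − t₁) = ln(207/95.6) / (25.7 − 7.00)
  = 0.7725 / 18.70 = 0.04131 hr⁻¹
t½ = ln 2 / k = ln 2 / 0.04131 ≈ 16.8 hours

16.8 hours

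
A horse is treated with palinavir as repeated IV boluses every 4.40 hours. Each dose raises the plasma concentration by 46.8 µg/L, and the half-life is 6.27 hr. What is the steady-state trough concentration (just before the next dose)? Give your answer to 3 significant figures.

k = ln 2 / 6.27 = 0.1105 hr⁻¹
Fraction remaining after one interval: e^(−kτ) = e^(−0.1105 × 4.40) = 0.6148
R = 1 / (1 − 0.6148) = 2.596
Css,max = 46.8 × 2.596 = 121.5 µg/L
Css,min = Css,max × e^(−kτ) = 121.5 × 0.6148 ≈ 74.7 µg/L

74.7 µg/L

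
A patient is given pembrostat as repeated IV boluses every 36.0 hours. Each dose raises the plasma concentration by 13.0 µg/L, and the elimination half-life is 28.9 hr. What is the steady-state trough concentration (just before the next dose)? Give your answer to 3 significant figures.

k = ln 2 / 28.9 = 0.02398 hr⁻¹
Fraction remaining after one interval: e^(−kτ) = e^(−0.02398 × 36.0) = 0.4217
R = 1 / (1 − 0.4217) = 1.729
Css,max = 13.0 × 1.729 = 22.48 µg/L
Css,min = Css,max × e^(−kτ) = 22.48 × 0.4217 ≈ 9.48 µg/L

9.48 µg/L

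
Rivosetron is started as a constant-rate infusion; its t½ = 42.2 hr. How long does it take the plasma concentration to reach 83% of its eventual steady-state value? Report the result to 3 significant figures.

k = ln 2 / 42.2 = 0.01643 hr⁻¹
f = 1 − e^(−kt)  ⇒  t = −ln(1 − f) / k
t = −ln(1 − 0.83) / 0.01643 = 1.772 / 0.01643 ≈ 108 hours

108 hours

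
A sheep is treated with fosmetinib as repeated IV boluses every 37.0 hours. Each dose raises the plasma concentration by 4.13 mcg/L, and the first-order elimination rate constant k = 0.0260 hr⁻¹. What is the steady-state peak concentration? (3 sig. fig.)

6.68 mcg/L

Fraction remaining after one interval: e^(−kτ) = e^(−0.02600 × 37.0) = 0.3821
R = 1 / (1 − 0.3821) = 1.618
Css,max = 4.13 × 1.618 ≈ 6.68 mcg/L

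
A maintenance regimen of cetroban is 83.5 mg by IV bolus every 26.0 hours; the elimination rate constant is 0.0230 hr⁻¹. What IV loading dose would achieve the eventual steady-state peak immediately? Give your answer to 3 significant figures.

186 mg

Accumulation ratio R = 1 / (1 − e^(−kτ)) = 1 / (1 − e^(−0.02300×26.0)) = 1 / (1 − 0.5499) = 2.222
Loading dose = maintenance dose × R = 83.5 × 2.222 ≈ 186 mg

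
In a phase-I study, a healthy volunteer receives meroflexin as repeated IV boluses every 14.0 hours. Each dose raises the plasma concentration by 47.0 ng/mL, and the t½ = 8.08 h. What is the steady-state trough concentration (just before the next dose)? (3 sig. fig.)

20.2 ng/mL

k = ln 2 / 8.08 = 0.08579 h⁻¹
Fraction remaining after one interval: e^(−kτ) = e^(−0.08579 × 14.0) = 0.3009
R = 1 / (1 − 0.3009) = 1.430
Css,max = 47.0 × 1.430 = 67.23 ng/mL
Css,min = Css,max × e^(−kτ) = 67.23 × 0.3009 ≈ 20.2 ng/mL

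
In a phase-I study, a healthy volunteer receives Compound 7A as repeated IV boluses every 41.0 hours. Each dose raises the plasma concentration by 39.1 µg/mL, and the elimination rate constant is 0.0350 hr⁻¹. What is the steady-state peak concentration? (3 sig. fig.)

51.3 µg/mL

Fraction remaining after one interval: e^(−kτ) = e^(−0.03500 × 41.0) = 0.2381
R = 1 / (1 − 0.2381) = 1.313
Css,max = 39.1 × 1.313 ≈ 51.3 µg/mL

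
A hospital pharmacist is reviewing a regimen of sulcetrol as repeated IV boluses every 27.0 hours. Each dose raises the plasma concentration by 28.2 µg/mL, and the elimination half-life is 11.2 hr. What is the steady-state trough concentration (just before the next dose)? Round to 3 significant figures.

k = ln 2 / 11.2 = 0.06189 hr⁻¹
Fraction remaining after one interval: e^(−kτ) = e^(−0.06189 × 27.0) = 0.1881
R = 1 / (1 − 0.1881) = 1.232
Css,max = 28.2 × 1.232 = 34.73 µg/mL
Css,min = Css,max × e^(−kτ) = 34.73 × 0.1881 ≈ 6.53 µg/mL

6.53 µg/mL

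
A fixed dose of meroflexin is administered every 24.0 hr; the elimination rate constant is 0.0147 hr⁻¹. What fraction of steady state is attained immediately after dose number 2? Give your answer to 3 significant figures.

0.506

f_n = 1 − e^(−nkτ) = 1 − e^(−2 × 0.01470 × 24.0) = 1 − e^(−0.7056) = 1 − 0.4938 ≈ 0.506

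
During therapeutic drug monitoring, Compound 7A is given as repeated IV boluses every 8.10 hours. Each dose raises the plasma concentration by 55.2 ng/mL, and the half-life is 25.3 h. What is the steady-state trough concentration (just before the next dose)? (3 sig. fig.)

k = ln 2 / 25.3 = 0.02740 h⁻¹
Fraction remaining after one interval: e^(−kτ) = e^(−0.02740 × 8.10) = 0.8010
R = 1 / (1 − 0.8010) = 5.025
Css,max = 55.2 × 5.025 = 277.4 ng/mL
Css,min = Css,max × e^(−kτ) = 277.4 × 0.8010 ≈ 222 ng/mL

222 ng/mL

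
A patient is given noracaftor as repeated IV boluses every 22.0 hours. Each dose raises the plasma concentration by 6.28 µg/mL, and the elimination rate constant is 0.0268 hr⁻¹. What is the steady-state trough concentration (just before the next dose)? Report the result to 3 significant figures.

7.82 µg/mL

Fraction remaining after one interval: e^(−kτ) = e^(−0.02680 × 22.0) = 0.5545
R = 1 / (1 − 0.5545) = 2.245
Css,max = 6.28 × 2.245 = 14.10 µg/mL
Css,min = Css,max × e^(−kτ) = 14.10 × 0.5545 ≈ 7.82 µg/mL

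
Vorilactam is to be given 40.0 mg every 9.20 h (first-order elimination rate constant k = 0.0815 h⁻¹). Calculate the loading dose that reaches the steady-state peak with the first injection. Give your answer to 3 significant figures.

75.8 mg

Accumulation ratio R = 1 / (1 − e^(−kτ)) = 1 / (1 − e^(−0.08150×9.20)) = 1 / (1 − 0.4725) = 1.896
Loading dose = maintenance dose × R = 40.0 × 1.896 ≈ 75.8 mg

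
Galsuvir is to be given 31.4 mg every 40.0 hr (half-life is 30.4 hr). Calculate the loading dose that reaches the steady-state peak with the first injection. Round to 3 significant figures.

52.5 mg

k = ln 2 / 30.4 = 0.02280 hr⁻¹
Accumulation ratio R = 1 / (1 − e^(−kτ)) = 1 / (1 − e^(−0.02280×40.0)) = 1 / (1 − 0.4017) = 1.671
Loading dose = maintenance dose × R = 31.4 × 1.671 ≈ 52.5 mg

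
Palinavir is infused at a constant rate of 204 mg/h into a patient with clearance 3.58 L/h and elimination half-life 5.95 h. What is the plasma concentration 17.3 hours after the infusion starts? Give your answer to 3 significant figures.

49.4 µg/mL

Css = rate / CL = 204 / 3.58 = 56.98 µg/mL
k = ln 2 / 5.95 = 0.1165 h⁻¹
C(t) = Css (1 − e^(−kt)) = 56.98 × (1 − e^(−2.015)) = 56.98 × 0.8667 ≈ 49.4 µg/mL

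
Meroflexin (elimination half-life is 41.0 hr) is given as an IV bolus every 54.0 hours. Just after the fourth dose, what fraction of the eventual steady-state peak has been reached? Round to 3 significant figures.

k = ln 2 / 41.0 = 0.01691 hr⁻¹
f_n = 1 − e^(−nkτ) = 1 − e^(−4 × 0.01691 × 54.0) = 1 − e^(−3.652) = 1 − 0.02595 ≈ 0.974

0.974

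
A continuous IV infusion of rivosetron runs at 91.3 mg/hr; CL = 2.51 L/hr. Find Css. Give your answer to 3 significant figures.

36.4 mg/L

Css = infusion rate / CL = 91.3 / 2.51 ≈ 36.4 mg/L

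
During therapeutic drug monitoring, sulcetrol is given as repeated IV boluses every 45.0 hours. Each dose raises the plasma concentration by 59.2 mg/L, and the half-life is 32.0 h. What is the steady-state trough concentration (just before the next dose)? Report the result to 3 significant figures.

k = ln 2 / 32.0 = 0.02166 h⁻¹
Fraction remaining after one interval: e^(−kτ) = e^(−0.02166 × 45.0) = 0.3773
R = 1 / (1 − 0.3773) = 1.606
Css,max = 59.2 × 1.606 = 95.07 mg/L
Css,min = Css,max × e^(−kτ) = 95.07 × 0.3773 ≈ 35.9 mg/L

35.9 mg/L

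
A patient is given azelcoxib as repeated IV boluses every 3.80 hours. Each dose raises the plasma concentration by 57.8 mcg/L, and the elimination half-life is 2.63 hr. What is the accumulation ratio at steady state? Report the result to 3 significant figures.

k = ln 2 / 2.63 = 0.2636 hr⁻¹
Fraction remaining after one interval: e^(−kτ) = e^(−0.2636 × 3.80) = 0.3673
R = 1 / (1 − 0.3673) = 1 / 0.6327 ≈ 1.58

1.58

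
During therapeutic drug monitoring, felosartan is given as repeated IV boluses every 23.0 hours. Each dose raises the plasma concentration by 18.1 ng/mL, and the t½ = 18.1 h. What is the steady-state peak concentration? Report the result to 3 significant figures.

k = ln 2 / 18.1 = 0.03830 h⁻¹
Fraction remaining after one interval: e^(−kτ) = e^(−0.03830 × 23.0) = 0.4145
R = 1 / (1 − 0.4145) = 1.708
Css,max = 18.1 × 1.708 ≈ 30.9 ng/mL

30.9 ng/mL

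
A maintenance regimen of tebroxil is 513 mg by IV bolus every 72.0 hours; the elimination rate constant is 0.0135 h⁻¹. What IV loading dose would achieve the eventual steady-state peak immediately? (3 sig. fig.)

825 mg

Accumulation ratio R = 1 / (1 − e^(−kτ)) = 1 / (1 − e^(−0.01350×72.0)) = 1 / (1 − 0.3783) = 1.609
Loading dose = maintenance dose × R = 513 × 1.609 ≈ 825 mg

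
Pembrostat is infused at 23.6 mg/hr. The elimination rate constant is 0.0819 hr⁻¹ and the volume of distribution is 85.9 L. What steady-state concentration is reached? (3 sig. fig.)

3.35 µg/mL

CL = k · V = 0.0819 × 85.9 = 7.035 L/hr
Css = rate / CL = 23.6 / 7.035 ≈ 3.35 µg/mL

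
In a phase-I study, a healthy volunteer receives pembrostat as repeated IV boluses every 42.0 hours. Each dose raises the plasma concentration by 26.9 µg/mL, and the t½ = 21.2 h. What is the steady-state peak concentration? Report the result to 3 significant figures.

k = ln 2 / 21.2 = 0.03270 h⁻¹
Fraction remaining after one interval: e^(−kτ) = e^(−0.03270 × 42.0) = 0.2533
R = 1 / (1 − 0.2533) = 1.339
Css,max = 26.9 × 1.339 ≈ 36.0 µg/mL

36.0 µg/mL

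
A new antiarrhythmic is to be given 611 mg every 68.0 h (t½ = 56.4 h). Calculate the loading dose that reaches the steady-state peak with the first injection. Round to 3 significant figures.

1080 mg

k = ln 2 / 56.4 = 0.01229 h⁻¹
Accumulation ratio R = 1 / (1 − e^(−kτ)) = 1 / (1 − e^(−0.01229×68.0)) = 1 / (1 − 0.4336) = 1.765
Loading dose = maintenance dose × R = 611 × 1.765 ≈ 1080 mg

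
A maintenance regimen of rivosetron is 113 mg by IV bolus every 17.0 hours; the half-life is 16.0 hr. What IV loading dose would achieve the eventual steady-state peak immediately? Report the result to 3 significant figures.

217 mg

k = ln 2 / 16.0 = 0.04332 hr⁻¹
Accumulation ratio R = 1 / (1 − e^(−kτ)) = 1 / (1 − e^(−0.04332×17.0)) = 1 / (1 − 0.4788) = 1.919
Loading dose = maintenance dose × R = 113 × 1.919 ≈ 217 mg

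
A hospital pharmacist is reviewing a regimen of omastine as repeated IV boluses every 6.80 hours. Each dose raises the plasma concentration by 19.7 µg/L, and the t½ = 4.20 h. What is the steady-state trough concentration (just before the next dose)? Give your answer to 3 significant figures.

9.51 µg/L

k = ln 2 / 4.20 = 0.1650 h⁻¹
Fraction remaining after one interval: e^(−kτ) = e^(−0.1650 × 6.80) = 0.3256
R = 1 / (1 − 0.3256) = 1.483
Css,max = 19.7 × 1.483 = 29.21 µg/L
Css,min = Css,max × e^(−kτ) = 29.21 × 0.3256 ≈ 9.51 µg/L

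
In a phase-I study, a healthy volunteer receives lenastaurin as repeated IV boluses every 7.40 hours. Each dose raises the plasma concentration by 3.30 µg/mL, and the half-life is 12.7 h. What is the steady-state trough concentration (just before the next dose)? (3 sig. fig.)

k = ln 2 / 12.7 = 0.05458 h⁻¹
Fraction remaining after one interval: e^(−kτ) = e^(−0.05458 × 7.40) = 0.6677
R = 1 / (1 − 0.6677) = 3.010
Css,max = 3.30 × 3.010 = 9.931 µg/mL
Css,min = Css,max × e^(−kτ) = 9.931 × 0.6677 ≈ 6.63 µg/mL

6.63 µg/mL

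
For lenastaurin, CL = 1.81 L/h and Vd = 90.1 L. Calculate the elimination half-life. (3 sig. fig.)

34.5 hours

k = CL / V = 1.81 / 90.1 = 0.02009 h⁻¹
t½ = ln 2 / k = ln 2 / 0.02009 ≈ 34.5 hours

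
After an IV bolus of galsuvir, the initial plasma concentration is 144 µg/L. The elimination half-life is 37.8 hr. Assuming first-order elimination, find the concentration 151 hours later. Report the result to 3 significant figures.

k = ln 2 / 37.8 = 0.01834 hr⁻¹
151 hr is 3.995 half-lives, so C = 144 × (1/2)^3.995 = 144 × 0.06273 ≈ 9.03 µg/L

9.03 µg/L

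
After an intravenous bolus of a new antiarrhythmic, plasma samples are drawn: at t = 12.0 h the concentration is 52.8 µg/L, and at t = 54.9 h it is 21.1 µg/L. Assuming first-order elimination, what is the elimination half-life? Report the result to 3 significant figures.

32.4 hours

k = ln(C₁/C₂) / (t₂ − t₁) = ln(52.8/21.1) / (54.9 − 12.0)
  = 0.9172 / 42.90 = 0.02138 h⁻¹
t½ = ln 2 / k = ln 2 / 0.02138 ≈ 32.4 hours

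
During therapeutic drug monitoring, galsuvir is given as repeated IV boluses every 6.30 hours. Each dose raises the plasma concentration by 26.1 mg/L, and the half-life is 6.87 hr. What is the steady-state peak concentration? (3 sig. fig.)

k = ln 2 / 6.87 = 0.1009 hr⁻¹
Fraction remaining after one interval: e^(−kτ) = e^(−0.1009 × 6.30) = 0.5296
R = 1 / (1 − 0.5296) = 2.126
Css,max = 26.1 × 2.126 ≈ 55.5 mg/L

55.5 mg/L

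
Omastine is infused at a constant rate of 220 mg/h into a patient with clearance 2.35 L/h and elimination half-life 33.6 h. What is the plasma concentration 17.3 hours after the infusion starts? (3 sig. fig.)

Css = rate / CL = 220 / 2.35 = 93.62 µg/mL
k = ln 2 / 33.6 = 0.02063 h⁻¹
C(t) = Css (1 − e^(−kt)) = 93.62 × (1 − e^(−0.3569)) = 93.62 × 0.3001 ≈ 28.1 µg/mL

28.1 µg/mL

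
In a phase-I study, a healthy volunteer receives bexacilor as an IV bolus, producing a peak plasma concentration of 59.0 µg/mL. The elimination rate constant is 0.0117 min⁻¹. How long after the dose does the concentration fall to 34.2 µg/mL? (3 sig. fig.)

46.6 minutes

C(t) = C₀ e^(−kt)  ⇒  t = ln(C₀/C) / k
t = ln(59.0/34.2) / 0.01170 = 0.5453 / 0.01170 ≈ 46.6 minutes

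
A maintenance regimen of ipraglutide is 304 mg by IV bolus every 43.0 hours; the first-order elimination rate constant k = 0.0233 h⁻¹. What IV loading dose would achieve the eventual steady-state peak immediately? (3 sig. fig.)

Accumulation ratio R = 1 / (1 − e^(−kτ)) = 1 / (1 − e^(−0.02330×43.0)) = 1 / (1 − 0.3672) = 1.580
Loading dose = maintenance dose × R = 304 × 1.580 ≈ 480 mg

480 mg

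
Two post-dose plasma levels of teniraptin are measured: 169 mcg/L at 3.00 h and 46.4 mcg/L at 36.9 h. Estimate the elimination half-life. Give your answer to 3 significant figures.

18.2 hours

k = ln(C₁/C₂) / (t₂ − t₁) = ln(169/46.4) / (36.9 − 3.00)
  = 1.293 / 33.90 = 0.03813 h⁻¹
t½ = ln 2 / k = ln 2 / 0.03813 ≈ 18.2 hours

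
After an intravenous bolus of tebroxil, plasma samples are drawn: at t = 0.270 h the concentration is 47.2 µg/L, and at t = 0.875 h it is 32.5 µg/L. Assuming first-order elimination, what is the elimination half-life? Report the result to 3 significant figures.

k = ln(C₁/C₂) / (t₂ − t₁) = ln(47.2/32.5) / (0.875 − 0.270)
  = 0.3732 / 0.6050 = 0.6168 h⁻¹
t½ = ln 2 / k = ln 2 / 0.6168 ≈ 1.12 hours

1.12 hours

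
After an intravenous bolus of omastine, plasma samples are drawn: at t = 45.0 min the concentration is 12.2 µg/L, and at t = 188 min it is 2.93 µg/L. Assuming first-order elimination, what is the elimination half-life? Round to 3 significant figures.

k = ln(C₁/C₂) / (t₂ − t₁) = ln(12.2/2.93) / (188 − 45.0)
  = 1.426 / 143.0 = 0.009975 min⁻¹
t½ = ln 2 / k = ln 2 / 0.009975 ≈ 69.5 minutes

69.5 minutes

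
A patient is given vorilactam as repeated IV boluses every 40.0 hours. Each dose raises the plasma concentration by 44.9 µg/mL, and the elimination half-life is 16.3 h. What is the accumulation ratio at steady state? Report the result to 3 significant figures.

k = ln 2 / 16.3 = 0.04252 h⁻¹
Fraction remaining after one interval: e^(−kτ) = e^(−0.04252 × 40.0) = 0.1825
R = 1 / (1 − 0.1825) = 1 / 0.8175 ≈ 1.22

1.22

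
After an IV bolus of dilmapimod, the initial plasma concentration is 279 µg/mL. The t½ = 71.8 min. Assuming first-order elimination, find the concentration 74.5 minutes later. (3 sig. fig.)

k = ln 2 / 71.8 = 0.009654 min⁻¹
C(t) = C₀ e^(−kt) = 279 × e^(−0.009654 × 74.5) = 279 × e^(−0.7192) = 279 × 0.4871 ≈ 136 µg/mL

136 µg/mL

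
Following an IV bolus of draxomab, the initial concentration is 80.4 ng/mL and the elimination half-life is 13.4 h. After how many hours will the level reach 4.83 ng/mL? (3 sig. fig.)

k = ln 2 / 13.4 = 0.05173 h⁻¹
C(t) = C₀ e^(−kt)  ⇒  t = ln(C₀/C) / k
t = ln(80.4/4.83) / 0.05173 = 2.812 / 0.05173 ≈ 54.4 hours

54.4 hours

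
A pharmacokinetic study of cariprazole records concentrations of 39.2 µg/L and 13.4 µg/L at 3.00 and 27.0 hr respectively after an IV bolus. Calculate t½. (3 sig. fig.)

k = ln(C₁/C₂) / (t₂ − t₁) = ln(39.2/13.4) / (27.0 − 3.00)
  = 1.073 / 24.00 = 0.04473 hr⁻¹
t½ = ln 2 / k = ln 2 / 0.04473 ≈ 15.5 hours

15.5 hours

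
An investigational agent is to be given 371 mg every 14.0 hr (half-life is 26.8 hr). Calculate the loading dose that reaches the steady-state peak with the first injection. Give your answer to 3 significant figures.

k = ln 2 / 26.8 = 0.02586 hr⁻¹
Accumulation ratio R = 1 / (1 − e^(−kτ)) = 1 / (1 − e^(−0.02586×14.0)) = 1 / (1 − 0.6962) = 3.292
Loading dose = maintenance dose × R = 371 × 3.292 ≈ 1220 mg

1220 mg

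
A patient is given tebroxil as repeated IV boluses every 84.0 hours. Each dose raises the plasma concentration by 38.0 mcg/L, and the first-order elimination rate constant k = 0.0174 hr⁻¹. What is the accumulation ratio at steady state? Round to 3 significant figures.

Fraction remaining after one interval: e^(−kτ) = e^(−0.01740 × 84.0) = 0.2319
R = 1 / (1 − 0.2319) = 1 / 0.7681 ≈ 1.30

1.30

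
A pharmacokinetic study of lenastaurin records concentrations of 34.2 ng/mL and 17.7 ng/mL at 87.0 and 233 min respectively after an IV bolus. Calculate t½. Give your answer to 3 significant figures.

k = ln(C₁/C₂) / (t₂ − t₁) = ln(34.2/17.7) / (233 − 87.0)
  = 0.6587 / 146.0 = 0.004511 min⁻¹
t½ = ln 2 / k = ln 2 / 0.004511 ≈ 154 minutes

154 minutes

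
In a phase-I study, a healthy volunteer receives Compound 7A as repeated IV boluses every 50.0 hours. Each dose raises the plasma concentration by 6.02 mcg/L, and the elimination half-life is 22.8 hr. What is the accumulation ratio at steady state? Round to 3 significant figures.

1.28

k = ln 2 / 22.8 = 0.03040 hr⁻¹
Fraction remaining after one interval: e^(−kτ) = e^(−0.03040 × 50.0) = 0.2187
R = 1 / (1 − 0.2187) = 1 / 0.7813 ≈ 1.28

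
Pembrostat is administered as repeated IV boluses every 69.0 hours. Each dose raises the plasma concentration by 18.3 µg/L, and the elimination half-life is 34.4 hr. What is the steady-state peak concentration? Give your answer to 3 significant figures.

24.4 µg/L

k = ln 2 / 34.4 = 0.02015 hr⁻¹
Fraction remaining after one interval: e^(−kτ) = e^(−0.02015 × 69.0) = 0.2490
R = 1 / (1 − 0.2490) = 1.332
Css,max = 18.3 × 1.332 ≈ 24.4 µg/L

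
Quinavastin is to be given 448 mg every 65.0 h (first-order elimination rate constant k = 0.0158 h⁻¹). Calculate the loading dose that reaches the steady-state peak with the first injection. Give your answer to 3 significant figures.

Accumulation ratio R = 1 / (1 − e^(−kτ)) = 1 / (1 − e^(−0.01580×65.0)) = 1 / (1 − 0.3581) = 1.558
Loading dose = maintenance dose × R = 448 × 1.558 ≈ 698 mg

698 mg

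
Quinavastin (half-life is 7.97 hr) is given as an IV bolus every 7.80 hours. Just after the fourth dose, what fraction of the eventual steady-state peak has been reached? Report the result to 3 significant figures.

0.934

k = ln 2 / 7.97 = 0.08697 hr⁻¹
f_n = 1 − e^(−nkτ) = 1 − e^(−4 × 0.08697 × 7.80) = 1 − e^(−2.713) = 1 − 0.06631 ≈ 0.934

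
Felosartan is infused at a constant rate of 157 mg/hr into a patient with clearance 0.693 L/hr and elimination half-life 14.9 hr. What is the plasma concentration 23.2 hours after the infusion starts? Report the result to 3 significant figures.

150 mg/L

Css = rate / CL = 157 / 0.693 = 226.6 mg/L
k = ln 2 / 14.9 = 0.04652 hr⁻¹
C(t) = Css (1 − e^(−kt)) = 226.6 × (1 − e^(−1.079)) = 226.6 × 0.6602 ≈ 150 mg/L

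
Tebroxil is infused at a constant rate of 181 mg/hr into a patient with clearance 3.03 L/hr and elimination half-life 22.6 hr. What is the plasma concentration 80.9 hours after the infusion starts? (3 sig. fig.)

54.7 mg/L

Css = rate / CL = 181 / 3.03 = 59.74 mg/L
k = ln 2 / 22.6 = 0.03067 hr⁻¹
C(t) = Css (1 − e^(−kt)) = 59.74 × (1 − e^(−2.481)) = 59.74 × 0.9164 ≈ 54.7 mg/L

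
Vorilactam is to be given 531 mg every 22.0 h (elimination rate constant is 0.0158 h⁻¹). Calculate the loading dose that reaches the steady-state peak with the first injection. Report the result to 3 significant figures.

Accumulation ratio R = 1 / (1 − e^(−kτ)) = 1 / (1 − e^(−0.01580×22.0)) = 1 / (1 − 0.7064) = 3.406
Loading dose = maintenance dose × R = 531 × 3.406 ≈ 1810 mg

1810 mg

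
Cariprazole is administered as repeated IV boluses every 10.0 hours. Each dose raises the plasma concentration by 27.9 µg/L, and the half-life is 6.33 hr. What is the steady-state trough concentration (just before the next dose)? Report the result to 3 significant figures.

k = ln 2 / 6.33 = 0.1095 hr⁻¹
Fraction remaining after one interval: e^(−kτ) = e^(−0.1095 × 10.0) = 0.3345
R = 1 / (1 − 0.3345) = 1.503
Css,max = 27.9 × 1.503 = 41.93 µg/L
Css,min = Css,max × e^(−kτ) = 41.93 × 0.3345 ≈ 14.0 µg/L

14.0 µg/L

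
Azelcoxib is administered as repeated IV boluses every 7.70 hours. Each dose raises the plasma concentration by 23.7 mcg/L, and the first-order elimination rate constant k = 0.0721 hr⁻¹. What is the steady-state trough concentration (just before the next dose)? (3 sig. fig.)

31.9 mcg/L

Fraction remaining after one interval: e^(−kτ) = e^(−0.07210 × 7.70) = 0.5740
R = 1 / (1 − 0.5740) = 2.347
Css,max = 23.7 × 2.347 = 55.63 mcg/L
Css,min = Css,max × e^(−kτ) = 55.63 × 0.5740 ≈ 31.9 mcg/L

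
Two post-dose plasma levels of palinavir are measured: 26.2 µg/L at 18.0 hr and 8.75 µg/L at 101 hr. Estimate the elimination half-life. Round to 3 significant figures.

52.5 hours

k = ln(C₁/C₂) / (t₂ − t₁) = ln(26.2/8.75) / (101 − 18.0)
  = 1.097 / 83.00 = 0.01321 hr⁻¹
t½ = ln 2 / k = ln 2 / 0.01321 ≈ 52.5 hours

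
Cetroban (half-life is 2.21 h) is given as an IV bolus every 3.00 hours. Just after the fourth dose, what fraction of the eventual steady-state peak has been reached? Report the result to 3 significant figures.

k = ln 2 / 2.21 = 0.3136 h⁻¹
f_n = 1 − e^(−nkτ) = 1 − e^(−4 × 0.3136 × 3.00) = 1 − e^(−3.764) = 1 − 0.02320 ≈ 0.977

0.977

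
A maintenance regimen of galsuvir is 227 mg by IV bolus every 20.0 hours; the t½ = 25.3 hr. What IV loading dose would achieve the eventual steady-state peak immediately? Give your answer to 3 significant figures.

538 mg

k = ln 2 / 25.3 = 0.02740 hr⁻¹
Accumulation ratio R = 1 / (1 − e^(−kτ)) = 1 / (1 − e^(−0.02740×20.0)) = 1 / (1 − 0.5781) = 2.370
Loading dose = maintenance dose × R = 227 × 2.370 ≈ 538 mg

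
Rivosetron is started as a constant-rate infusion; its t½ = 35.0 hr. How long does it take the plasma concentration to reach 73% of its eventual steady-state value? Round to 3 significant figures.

66.1 hours

k = ln 2 / 35.0 = 0.01980 hr⁻¹
f = 1 − e^(−kt)  ⇒  t = −ln(1 − f) / k
t = −ln(1 − 0.73) / 0.01980 = 1.309 / 0.01980 ≈ 66.1 hours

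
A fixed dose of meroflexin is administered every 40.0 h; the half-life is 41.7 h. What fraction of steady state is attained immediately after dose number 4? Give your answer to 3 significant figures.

0.930

k = ln 2 / 41.7 = 0.01662 h⁻¹
f_n = 1 − e^(−nkτ) = 1 − e^(−4 × 0.01662 × 40.0) = 1 − e^(−2.660) = 1 − 0.06998 ≈ 0.930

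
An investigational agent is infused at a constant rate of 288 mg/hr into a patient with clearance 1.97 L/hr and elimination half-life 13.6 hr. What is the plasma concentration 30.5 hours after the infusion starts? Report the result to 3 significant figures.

115 µg/mL

Css = rate / CL = 288 / 1.97 = 146.2 µg/mL
k = ln 2 / 13.6 = 0.05097 hr⁻¹
C(t) = Css (1 − e^(−kt)) = 146.2 × (1 − e^(−1.554)) = 146.2 × 0.7887 ≈ 115 µg/mL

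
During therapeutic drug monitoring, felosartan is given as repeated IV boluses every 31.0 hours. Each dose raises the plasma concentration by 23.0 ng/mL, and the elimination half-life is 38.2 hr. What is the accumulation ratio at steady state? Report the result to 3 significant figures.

k = ln 2 / 38.2 = 0.01815 hr⁻¹
Fraction remaining after one interval: e^(−kτ) = e^(−0.01815 × 31.0) = 0.5698
R = 1 / (1 − 0.5698) = 1 / 0.4302 ≈ 2.32

2.32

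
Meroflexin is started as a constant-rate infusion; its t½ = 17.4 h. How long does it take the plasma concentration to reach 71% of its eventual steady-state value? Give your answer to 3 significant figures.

k = ln 2 / 17.4 = 0.03984 h⁻¹
f = 1 − e^(−kt)  ⇒  t = −ln(1 − f) / k
t = −ln(1 − 0.71) / 0.03984 = 1.238 / 0.03984 ≈ 31.1 hours

31.1 hours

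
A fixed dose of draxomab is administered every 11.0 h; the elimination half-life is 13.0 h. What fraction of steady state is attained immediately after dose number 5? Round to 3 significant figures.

k = ln 2 / 13.0 = 0.05332 h⁻¹
f_n = 1 − e^(−nkτ) = 1 − e^(−5 × 0.05332 × 11.0) = 1 − e^(−2.933) = 1 − 0.05326 ≈ 0.947

0.947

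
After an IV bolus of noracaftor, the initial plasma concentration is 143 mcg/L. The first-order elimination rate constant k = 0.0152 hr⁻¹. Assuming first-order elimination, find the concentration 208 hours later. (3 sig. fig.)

C(t) = C₀ e^(−kt) = 143 × e^(−0.01520 × 208) = 143 × e^(−3.162) = 143 × 0.04236 ≈ 6.06 mcg/L

6.06 mcg/L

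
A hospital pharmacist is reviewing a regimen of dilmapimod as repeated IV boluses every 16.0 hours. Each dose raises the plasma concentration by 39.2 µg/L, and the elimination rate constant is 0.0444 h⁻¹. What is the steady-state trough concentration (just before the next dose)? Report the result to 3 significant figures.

Fraction remaining after one interval: e^(−kτ) = e^(−0.04440 × 16.0) = 0.4914
R = 1 / (1 − 0.4914) = 1.966
Css,max = 39.2 × 1.966 = 77.08 µg/L
Css,min = Css,max × e^(−kτ) = 77.08 × 0.4914 ≈ 37.9 µg/L

37.9 µg/L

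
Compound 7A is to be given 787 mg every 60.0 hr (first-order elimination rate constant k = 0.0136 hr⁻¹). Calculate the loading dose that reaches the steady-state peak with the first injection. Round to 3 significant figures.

Accumulation ratio R = 1 / (1 − e^(−kτ)) = 1 / (1 − e^(−0.01360×60.0)) = 1 / (1 − 0.4422) = 1.793
Loading dose = maintenance dose × R = 787 × 1.793 ≈ 1410 mg

1410 mg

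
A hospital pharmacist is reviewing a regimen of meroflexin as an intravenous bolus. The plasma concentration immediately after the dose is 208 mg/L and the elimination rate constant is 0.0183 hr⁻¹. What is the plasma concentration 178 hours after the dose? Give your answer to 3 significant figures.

8.01 mg/L

C(t) = C₀ e^(−kt) = 208 × e^(−0.01830 × 178) = 208 × e^(−3.257) = 208 × 0.03849 ≈ 8.01 mg/L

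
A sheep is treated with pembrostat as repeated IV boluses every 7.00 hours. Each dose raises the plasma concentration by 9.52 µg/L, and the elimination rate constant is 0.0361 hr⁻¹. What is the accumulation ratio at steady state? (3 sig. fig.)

4.48

Fraction remaining after one interval: e^(−kτ) = e^(−0.03610 × 7.00) = 0.7767
R = 1 / (1 − 0.7767) = 1 / 0.2233 ≈ 4.48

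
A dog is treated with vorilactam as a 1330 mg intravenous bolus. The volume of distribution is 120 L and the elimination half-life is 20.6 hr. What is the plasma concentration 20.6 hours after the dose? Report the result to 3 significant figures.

C₀ = dose / V = 1330 / 120 = 11.08 µg/mL
k = ln 2 / 20.6 = 0.03365 hr⁻¹
C(t) = C₀ e^(−kt) = 11.08 × e^(−0.03365 × 20.6) = 11.08 × e^(−0.6931) = 11.08 × 0.5000 ≈ 5.54 µg/mL

5.54 µg/mL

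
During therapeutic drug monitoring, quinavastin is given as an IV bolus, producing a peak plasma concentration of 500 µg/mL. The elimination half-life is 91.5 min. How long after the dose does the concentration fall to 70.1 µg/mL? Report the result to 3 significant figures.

k = ln 2 / 91.5 = 0.007575 min⁻¹
C(t) = C₀ e^(−kt)  ⇒  t = ln(C₀/C) / k
t = ln(500/70.1) / 0.007575 = 1.965 / 0.007575 ≈ 259 minutes

259 minutes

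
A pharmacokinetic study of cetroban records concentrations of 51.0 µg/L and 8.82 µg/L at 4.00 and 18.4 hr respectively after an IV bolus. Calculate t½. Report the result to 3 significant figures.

5.69 hours

k = ln(C₁/C₂) / (t₂ − t₁) = ln(51.0/8.82) / (18.4 − 4.00)
  = 1.755 / 14.40 = 0.1219 hr⁻¹
t½ = ln 2 / k = ln 2 / 0.1219 ≈ 5.69 hours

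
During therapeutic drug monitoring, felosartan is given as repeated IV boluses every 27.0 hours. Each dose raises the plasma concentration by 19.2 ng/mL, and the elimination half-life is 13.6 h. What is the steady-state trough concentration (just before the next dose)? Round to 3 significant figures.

6.49 ng/mL

k = ln 2 / 13.6 = 0.05097 h⁻¹
Fraction remaining after one interval: e^(−kτ) = e^(−0.05097 × 27.0) = 0.2526
R = 1 / (1 − 0.2526) = 1.338
Css,max = 19.2 × 1.338 = 25.69 ng/mL
Css,min = Css,max × e^(−kτ) = 25.69 × 0.2526 ≈ 6.49 ng/mL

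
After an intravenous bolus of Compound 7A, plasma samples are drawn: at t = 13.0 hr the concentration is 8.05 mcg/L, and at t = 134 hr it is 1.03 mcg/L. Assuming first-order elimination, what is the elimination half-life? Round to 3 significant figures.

k = ln(C₁/C₂) / (t₂ − t₁) = ln(8.05/1.03) / (134 − 13.0)
  = 2.056 / 121.0 = 0.01699 hr⁻¹
t½ = ln 2 / k = ln 2 / 0.01699 ≈ 40.8 hours

40.8 hours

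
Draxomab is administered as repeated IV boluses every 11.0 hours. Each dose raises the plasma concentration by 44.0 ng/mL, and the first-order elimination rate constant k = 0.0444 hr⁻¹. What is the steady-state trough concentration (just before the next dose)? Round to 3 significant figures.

69.9 ng/mL

Fraction remaining after one interval: e^(−kτ) = e^(−0.04440 × 11.0) = 0.6136
R = 1 / (1 − 0.6136) = 2.588
Css,max = 44.0 × 2.588 = 113.9 ng/mL
Css,min = Css,max × e^(−kτ) = 113.9 × 0.6136 ≈ 69.9 ng/mL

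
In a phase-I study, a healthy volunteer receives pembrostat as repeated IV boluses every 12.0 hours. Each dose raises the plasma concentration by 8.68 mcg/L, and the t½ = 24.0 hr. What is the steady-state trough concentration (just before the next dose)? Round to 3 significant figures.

k = ln 2 / 24.0 = 0.02888 hr⁻¹
Fraction remaining after one interval: e^(−kτ) = e^(−0.02888 × 12.0) = 0.7071
R = 1 / (1 − 0.7071) = 3.414
Css,max = 8.68 × 3.414 = 29.64 mcg/L
Css,min = Css,max × e^(−kτ) = 29.64 × 0.7071 ≈ 21.0 mcg/L

21.0 mcg/L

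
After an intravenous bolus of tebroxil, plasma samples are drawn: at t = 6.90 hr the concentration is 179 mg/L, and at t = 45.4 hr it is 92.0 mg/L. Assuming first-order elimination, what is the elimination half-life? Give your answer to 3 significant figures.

k = ln(C₁/C₂) / (t₂ − t₁) = ln(179/92.0) / (45.4 − 6.90)
  = 0.6656 / 38.50 = 0.01729 hr⁻¹
t½ = ln 2 / k = ln 2 / 0.01729 ≈ 40.1 hours

40.1 hours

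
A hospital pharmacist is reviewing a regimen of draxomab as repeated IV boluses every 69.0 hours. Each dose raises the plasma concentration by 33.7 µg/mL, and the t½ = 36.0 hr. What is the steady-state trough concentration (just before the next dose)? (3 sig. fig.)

k = ln 2 / 36.0 = 0.01925 hr⁻¹
Fraction remaining after one interval: e^(−kτ) = e^(−0.01925 × 69.0) = 0.2649
R = 1 / (1 − 0.2649) = 1.360
Css,max = 33.7 × 1.360 = 45.84 µg/mL
Css,min = Css,max × e^(−kτ) = 45.84 × 0.2649 ≈ 12.1 µg/mL

12.1 µg/mL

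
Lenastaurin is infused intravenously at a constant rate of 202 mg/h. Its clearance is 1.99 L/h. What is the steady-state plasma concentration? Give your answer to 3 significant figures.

Css = infusion rate / CL = 202 / 1.99 ≈ 102 mg/L

102 mg/L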